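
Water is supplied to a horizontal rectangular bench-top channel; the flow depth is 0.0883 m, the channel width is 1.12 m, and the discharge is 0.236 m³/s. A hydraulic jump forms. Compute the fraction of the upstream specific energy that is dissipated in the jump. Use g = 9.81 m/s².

ΔE/E₁ = 0.186 (18.6%)

q = Q/b = 0.236/1.12 = 0.211 m²/s; V₁ = q/y₁ = 2.39 m/s. Fr₁ = V₁/√(g·y₁) = 2.56.
Bélanger equation: y₂/y₁ = ½[√(1 + 8Fr₁²) − 1] = ½[√53.59 − 1] = 3.16.
y₂ = 3.16 × 0.0883 = 0.279 m.
E₁ = y₁ + V₁²/2g = 0.379 m. ΔE = (y₂ − y₁)³/(4y₁y₂) = 0.0704 m. ΔE/E₁ = 0.0704/0.379 = 0.186.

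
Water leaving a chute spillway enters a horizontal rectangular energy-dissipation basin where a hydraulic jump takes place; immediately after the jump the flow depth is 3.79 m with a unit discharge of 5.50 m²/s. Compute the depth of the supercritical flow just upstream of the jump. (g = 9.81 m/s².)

V₂ = q/y₂ = 5.50/3.79 = 1.45 m/s; Fr₂ = V₂/√(g·y₂) = 0.238.
Since the conjugate-depth ratio holds either way, y₁/y₂ = ½[√(1 + 8Fr₂²) − 1] = ½[√1.453 − 1] = 0.103.
y₁ = 0.103 × 3.79 = 0.389 m.

y₁ = 0.389 m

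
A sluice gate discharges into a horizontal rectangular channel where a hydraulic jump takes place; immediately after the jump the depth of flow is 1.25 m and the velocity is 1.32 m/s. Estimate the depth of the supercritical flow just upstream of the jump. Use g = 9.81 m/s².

Fr₂ = V₂/√(g·y₂) = 1.32/√(9.81×1.25) = 0.377.
The Bélanger relation is symmetric: y₁/y₂ = ½[√(1 + 8Fr₂²) − 1] = ½[√2.137 − 1] = 0.231.
y₁ = 0.231 × 1.25 = 0.289 m.

y₁ = 0.289 m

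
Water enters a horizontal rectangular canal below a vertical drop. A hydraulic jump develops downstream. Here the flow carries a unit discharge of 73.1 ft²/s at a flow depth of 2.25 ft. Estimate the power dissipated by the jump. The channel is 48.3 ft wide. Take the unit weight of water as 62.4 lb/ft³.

P = 2760 hp

V₁ = q/y₁ = 73.1/2.25 = 32.5 ft/s. Fr₁ = V₁/√(g·y₁) = 32.5/√(32.2×2.25) = 3.82.
Conjugate-depth relation: y₂/y₁ = ½[√(1 + 8Fr₁²) − 1] = ½[√117.6 − 1] = 4.92.
y₂ = 4.92 × 2.25 = 11.1 ft.
Head loss: ΔE = (y₂ − y₁)³/(4y₁y₂) = (11.1 − 2.25)³/(4×2.25×11.1) = 687/99.7 = 6.89 ft.
Q = q·b = 73.1 × 48.3 = 3531 cfs. P = γ·Q·ΔE/550 = 62.4 × 3531 × 6.89 / 550 = 2760 hp.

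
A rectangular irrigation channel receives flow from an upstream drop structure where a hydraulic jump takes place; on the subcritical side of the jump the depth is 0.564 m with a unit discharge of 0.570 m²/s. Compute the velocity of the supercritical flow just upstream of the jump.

V₁ = 3.52 m/s

V₂ = q/y₂ = 0.570/0.564 = 1.01 m/s; Fr₂ = V₂/√(g·y₂) = 0.430.
From the momentum equation (using Fr₂), y₁/y₂ = ½[√(1 + 8Fr₂²) − 1] = ½[√2.477 − 1] = 0.287.
y₁ = 0.287 × 0.564 = 0.162 m.
V₁ = q/y₁ = 0.570/0.162 = 3.52 m/s.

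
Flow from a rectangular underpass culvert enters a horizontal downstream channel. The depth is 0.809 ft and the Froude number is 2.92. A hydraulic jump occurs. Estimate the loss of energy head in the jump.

ΔE = 1.04 ft

Fr₁ = 2.92 (given).
Sequent-depth ratio: y₂/y₁ = ½[√(1 + 8Fr₁²) − 1] = ½[√69.21 − 1] = 3.66.
y₂ = 3.66 × 0.809 = 2.96 ft.
Head loss: ΔE = (y₂ − y₁)³/(4y₁y₂) = (2.96 − 0.809)³/(4×0.809×2.96) = 9.96/9.58 = 1.04 ft.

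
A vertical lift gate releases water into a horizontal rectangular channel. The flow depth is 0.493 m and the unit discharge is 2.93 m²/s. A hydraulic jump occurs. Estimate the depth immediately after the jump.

y₂ = 1.65 m

V₁ = q/y₁ = 2.93/0.493 = 5.94 m/s. Fr₁ = V₁/√(g·y₁) = 5.94/√(9.81×0.493) = 2.70.
From the momentum equation for a rectangular channel, y₂/y₁ = ½[√(1 + 8Fr₁²) − 1] = ½[√59.43 − 1] = 3.35.
y₂ = 3.35 × 0.493 = 1.65 m.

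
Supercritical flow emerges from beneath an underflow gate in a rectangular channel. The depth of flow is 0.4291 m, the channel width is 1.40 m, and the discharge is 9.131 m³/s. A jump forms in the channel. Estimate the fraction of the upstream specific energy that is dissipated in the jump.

ΔE/E₁ = 0.639 (63.9%)

q = Q/b = 9.131/1.40 = 6.522 m²/s; V₁ = q/y₁ = 15.20 m/s. Fr₁ = V₁/√(g·y₁) = 7.408.
Bélanger equation: y₂/y₁ = ½[√(1 + 8Fr₁²) − 1] = ½[√440.06 − 1] = 9.989.
y₂ = 9.989 × 0.4291 = 4.286 m.
E₁ = y₁ + V₁²/2g = 12.20 m. ΔE = (y₂ − y₁)³/(4y₁y₂) = 7.800 m. ΔE/E₁ = 7.800/12.20 = 0.639.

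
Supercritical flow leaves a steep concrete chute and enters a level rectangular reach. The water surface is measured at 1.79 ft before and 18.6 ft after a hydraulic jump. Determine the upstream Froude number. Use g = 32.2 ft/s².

Fr₁ = 7.69

For a rectangular channel the momentum equation gives q² = ½·g·y₁·y₂·(y₁ + y₂) = ½×32.2×1.79×18.6×20.4 = 10930.
q = √10930 = 105 ft²/s.
V₁ = q/y₁ = 58.4 ft/s; Fr₁ = V₁/√(g·y₁) = 7.69.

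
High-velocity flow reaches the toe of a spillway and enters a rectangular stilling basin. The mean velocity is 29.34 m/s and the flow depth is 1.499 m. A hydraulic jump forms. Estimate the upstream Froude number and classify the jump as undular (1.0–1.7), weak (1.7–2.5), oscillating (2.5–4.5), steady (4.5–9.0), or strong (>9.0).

Fr₁ = 7.651; steady jump

Fr₁ = V₁/√(g·y₁) = 29.34/√(9.81×1.499) = 7.651.
Fr₁ = 7.651 lies in the steady range.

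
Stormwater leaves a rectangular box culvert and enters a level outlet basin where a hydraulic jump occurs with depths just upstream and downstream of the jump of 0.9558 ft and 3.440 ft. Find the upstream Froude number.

For a rectangular channel the momentum equation gives q² = ½·g·y₁·y₂·(y₁ + y₂) = ½×32.2×0.9558×3.440×4.396 = 232.7.
q = √232.7 = 15.25 ft²/s.
V₁ = q/y₁ = 15.96 ft/s; Fr₁ = V₁/√(g·y₁) = 2.877.

Fr₁ = 2.877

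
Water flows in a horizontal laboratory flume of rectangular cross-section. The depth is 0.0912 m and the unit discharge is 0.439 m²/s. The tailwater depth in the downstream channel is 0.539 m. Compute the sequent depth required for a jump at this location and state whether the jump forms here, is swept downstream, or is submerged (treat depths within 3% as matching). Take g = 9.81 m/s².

V₁ = q/y₁ = 0.439/0.0912 = 4.81 m/s. Fr₁ = V₁/√(g·y₁) = 4.81/√(9.81×0.0912) = 5.09.
Bélanger equation: y₂/y₁ = ½[√(1 + 8Fr₁²) − 1] = ½[√208.2 − 1] = 6.71.
y₂ = 6.71 × 0.0912 = 0.612 m.
Tailwater y_tw = 0.539 m: y_tw < y₂, so the jump is swept downstream.

y₂ = 0.612 m; the jump is swept downstream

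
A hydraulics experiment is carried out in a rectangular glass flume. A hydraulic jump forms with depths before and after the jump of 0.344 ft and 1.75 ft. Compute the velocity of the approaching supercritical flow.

V₁ = 13.1 ft/s

For a rectangular channel the momentum equation gives q² = ½·g·y₁·y₂·(y₁ + y₂) = ½×32.2×0.344×1.75×2.09 = 20.3.
q = √20.3 = 4.51 ft²/s.
V₁ = q/y₁ = 4.51/0.344 = 13.1 ft/s.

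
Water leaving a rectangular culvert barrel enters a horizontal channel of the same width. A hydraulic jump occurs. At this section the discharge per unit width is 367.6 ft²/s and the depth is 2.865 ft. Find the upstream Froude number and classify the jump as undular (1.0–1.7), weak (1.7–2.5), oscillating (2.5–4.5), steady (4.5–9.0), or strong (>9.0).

Fr₁ = 13.36; strong jump

V₁ = q/y₁ = 367.6/2.865 = 128.3 ft/s. Fr₁ = V₁/√(g·y₁) = 128.3/√(32.2×2.865) = 13.36.
Fr₁ = 13.36 lies in the strong range.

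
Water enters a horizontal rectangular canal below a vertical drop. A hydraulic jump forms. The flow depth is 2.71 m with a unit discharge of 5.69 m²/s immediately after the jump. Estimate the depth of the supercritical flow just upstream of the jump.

V₂ = q/y₂ = 5.69/2.71 = 2.10 m/s; Fr₂ = V₂/√(g·y₂) = 0.407.
Since the conjugate-depth ratio holds either way, y₁/y₂ = ½[√(1 + 8Fr₂²) − 1] = ½[√2.327 − 1] = 0.263.
y₁ = 0.263 × 2.71 = 0.712 m.

y₁ = 0.712 m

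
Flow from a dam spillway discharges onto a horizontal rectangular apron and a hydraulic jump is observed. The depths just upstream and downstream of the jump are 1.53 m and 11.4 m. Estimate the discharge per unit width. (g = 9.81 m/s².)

q = 33.3 m²/s

For a rectangular channel the momentum equation gives q² = ½·g·y₁·y₂·(y₁ + y₂) = ½×9.81×1.53×11.4×12.9 = 1106.
q = √1106 = 33.3 m²/s.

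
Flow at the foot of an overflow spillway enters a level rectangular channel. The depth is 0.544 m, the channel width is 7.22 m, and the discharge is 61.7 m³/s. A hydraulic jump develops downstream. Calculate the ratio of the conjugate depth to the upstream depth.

y₂/y₁ = 9.13

q = Q/b = 61.7/7.22 = 8.55 m²/s; V₁ = q/y₁ = 15.7 m/s. Fr₁ = V₁/√(g·y₁) = 6.80.
Sequent-depth ratio: y₂/y₁ = ½[√(1 + 8Fr₁²) − 1] = ½[√370.9 − 1] = 9.13.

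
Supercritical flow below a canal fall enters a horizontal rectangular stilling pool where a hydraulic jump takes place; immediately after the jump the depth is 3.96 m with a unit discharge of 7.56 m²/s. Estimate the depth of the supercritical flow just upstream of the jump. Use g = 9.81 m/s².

y₁ = 0.640 m

V₂ = q/y₂ = 7.56/3.96 = 1.91 m/s; Fr₂ = V₂/√(g·y₂) = 0.306.
Since the conjugate-depth ratio holds either way, y₁/y₂ = ½[√(1 + 8Fr₂²) − 1] = ½[√1.751 − 1] = 0.162.
y₁ = 0.162 × 3.96 = 0.640 m.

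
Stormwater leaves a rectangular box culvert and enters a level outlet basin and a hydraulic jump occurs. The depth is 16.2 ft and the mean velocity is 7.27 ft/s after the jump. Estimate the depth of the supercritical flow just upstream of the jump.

Fr₂ = V₂/√(g·y₂) = 7.27/√(32.2×16.2) = 0.318.
Since the conjugate-depth ratio holds either way, y₁/y₂ = ½[√(1 + 8Fr₂²) − 1] = ½[√1.811 − 1] = 0.173.
y₁ = 0.173 × 16.2 = 2.80 ft.

y₁ = 2.80 ft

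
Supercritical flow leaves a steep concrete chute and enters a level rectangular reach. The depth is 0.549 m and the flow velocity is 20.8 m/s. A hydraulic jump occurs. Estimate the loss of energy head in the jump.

ΔE = 15.8 m

Fr₁ = V₁/√(g·y₁) = 20.8/√(9.81×0.549) = 8.96.
From the momentum equation for a rectangular channel, y₂/y₁ = ½[√(1 + 8Fr₁²) − 1] = ½[√643.7 − 1] = 12.2.
y₂ = 12.2 × 0.549 = 6.69 m.
Head loss: ΔE = (y₂ − y₁)³/(4y₁y₂) = (6.69 − 0.549)³/(4×0.549×6.69) = 232/14.7 = 15.8 m.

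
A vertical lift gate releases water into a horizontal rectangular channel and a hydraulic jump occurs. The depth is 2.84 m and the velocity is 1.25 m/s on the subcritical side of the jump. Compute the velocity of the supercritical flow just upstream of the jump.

Fr₂ = V₂/√(g·y₂) = 1.25/√(9.81×2.84) = 0.237.
Since the conjugate-depth ratio holds either way, y₁/y₂ = ½[√(1 + 8Fr₂²) − 1] = ½[√1.449 − 1] = 0.102.
y₁ = 0.102 × 2.84 = 0.289 m.
V₁ = q/y₁ = 3.55/0.289 = 12.3 m/s.

V₁ = 12.3 m/s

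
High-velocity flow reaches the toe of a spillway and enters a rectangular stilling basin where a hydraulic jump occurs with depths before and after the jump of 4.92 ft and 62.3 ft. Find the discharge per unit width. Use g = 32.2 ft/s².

For a rectangular channel the momentum equation gives q² = ½·g·y₁·y₂·(y₁ + y₂) = ½×32.2×4.92×62.3×67.2 = 331724.
q = √331724 = 576 ft²/s.

q = 576 ft²/s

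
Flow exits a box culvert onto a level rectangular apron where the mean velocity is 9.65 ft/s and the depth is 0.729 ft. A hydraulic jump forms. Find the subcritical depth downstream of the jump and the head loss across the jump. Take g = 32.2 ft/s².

Fr₁ = V₁/√(g·y₁) = 9.65/√(32.2×0.729) = 1.99.
From the momentum equation for a rectangular channel, y₂/y₁ = ½[√(1 + 8Fr₁²) − 1] = ½[√32.74 − 1] = 2.36.
y₂ = 2.36 × 0.729 = 1.72 ft.
q = V₁·y₁ = 9.65 × 0.729 = 7.03 ft²/s. V₂ = q/y₂ = 7.03/1.72 = 4.09 ft/s. E₁ = y₁ + V₁²/2g = 2.18 ft; E₂ = y₂ + V₂²/2g = 1.98 ft. ΔE = E₁ − E₂ = 0.195 ft.

y₂ = 1.72 ft; ΔE = 0.195 ft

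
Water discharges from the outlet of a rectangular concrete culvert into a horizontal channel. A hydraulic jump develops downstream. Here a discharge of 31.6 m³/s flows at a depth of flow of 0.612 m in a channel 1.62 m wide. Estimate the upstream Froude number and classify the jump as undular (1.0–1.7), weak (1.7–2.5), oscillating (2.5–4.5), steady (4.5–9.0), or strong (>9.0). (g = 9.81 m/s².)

q = Q/b = 31.6/1.62 = 19.5 m²/s; V₁ = q/y₁ = 31.9 m/s. Fr₁ = V₁/√(g·y₁) = 13.0.
Fr₁ = 13.0 lies in the strong range.

Fr₁ = 13.0; strong jump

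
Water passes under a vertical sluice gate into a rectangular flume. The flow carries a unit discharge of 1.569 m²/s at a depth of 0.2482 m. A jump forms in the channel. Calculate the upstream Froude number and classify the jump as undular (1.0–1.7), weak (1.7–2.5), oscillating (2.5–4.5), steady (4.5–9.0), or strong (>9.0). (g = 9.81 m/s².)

V₁ = q/y₁ = 1.569/0.2482 = 6.322 m/s. Fr₁ = V₁/√(g·y₁) = 6.322/√(9.81×0.2482) = 4.051.
Fr₁ = 4.051 lies in the oscillating range.

Fr₁ = 4.051; oscillating jump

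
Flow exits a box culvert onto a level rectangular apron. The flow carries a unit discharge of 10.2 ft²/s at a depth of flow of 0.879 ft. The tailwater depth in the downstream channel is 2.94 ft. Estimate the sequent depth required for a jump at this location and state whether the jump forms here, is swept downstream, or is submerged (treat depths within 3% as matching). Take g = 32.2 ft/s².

V₁ = q/y₁ = 10.2/0.879 = 11.6 ft/s. Fr₁ = V₁/√(g·y₁) = 11.6/√(32.2×0.879) = 2.18.
From the momentum equation for a rectangular channel, y₂/y₁ = ½[√(1 + 8Fr₁²) − 1] = ½[√39.06 − 1] = 2.62.
y₂ = 2.62 × 0.879 = 2.31 ft.
Tailwater y_tw = 2.94 ft: y_tw > y₂, so the jump is submerged.

y₂ = 2.31 ft; the jump is submerged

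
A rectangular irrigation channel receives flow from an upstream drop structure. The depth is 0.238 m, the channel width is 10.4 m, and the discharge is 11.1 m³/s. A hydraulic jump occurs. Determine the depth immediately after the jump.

q = Q/b = 11.1/10.4 = 1.07 m²/s; V₁ = q/y₁ = 4.48 m/s. Fr₁ = V₁/√(g·y₁) = 2.93.
Conjugate-depth relation: y₂/y₁ = ½[√(1 + 8Fr₁²) − 1] = ½[√69.91 − 1] = 3.68.
y₂ = 3.68 × 0.238 = 0.876 m.

y₂ = 0.876 m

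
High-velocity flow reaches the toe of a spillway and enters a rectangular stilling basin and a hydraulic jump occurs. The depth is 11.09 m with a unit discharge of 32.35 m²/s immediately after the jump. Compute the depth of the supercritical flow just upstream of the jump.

V₂ = q/y₂ = 32.35/11.09 = 2.917 m/s; Fr₂ = V₂/√(g·y₂) = 0.2797.
The Bélanger relation is symmetric: y₁/y₂ = ½[√(1 + 8Fr₂²) − 1] = ½[√1.6257 − 1] = 0.1375.
y₁ = 0.1375 × 11.09 = 1.525 m.

y₁ = 1.525 m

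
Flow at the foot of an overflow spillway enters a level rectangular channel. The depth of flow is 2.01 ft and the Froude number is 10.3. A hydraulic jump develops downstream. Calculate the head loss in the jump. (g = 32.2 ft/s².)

ΔE = 79.8 ft

Fr₁ = 10.3 (given).
Sequent-depth ratio: y₂/y₁ = ½[√(1 + 8Fr₁²) − 1] = ½[√849.7 − 1] = 14.1.
y₂ = 14.1 × 2.01 = 28.3 ft.
V₁ = Fr₁·√(g·y₁) = 10.3×√(32.2×2.01) = 82.9 ft/s; q = V₁·y₁ = 167 ft²/s. V₂ = q/y₂ = 167/28.3 = 5.89 ft/s. E₁ = y₁ + V₁²/2g = 109 ft; E₂ = y₂ + V₂²/2g = 28.8 ft. ΔE = E₁ − E₂ = 79.8 ft.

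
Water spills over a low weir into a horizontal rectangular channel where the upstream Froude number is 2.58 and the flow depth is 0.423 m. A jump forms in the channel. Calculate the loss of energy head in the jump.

Fr₁ = 2.58 (given).
By Bélanger, y₂/y₁ = ½[√(1 + 8Fr₁²) − 1] = ½[√54.25 − 1] = 3.18.
y₂ = 3.18 × 0.423 = 1.35 m.
Head loss: ΔE = (y₂ − y₁)³/(4y₁y₂) = (1.35 − 0.423)³/(4×0.423×1.35) = 0.787/2.28 = 0.346 m.

ΔE = 0.346 m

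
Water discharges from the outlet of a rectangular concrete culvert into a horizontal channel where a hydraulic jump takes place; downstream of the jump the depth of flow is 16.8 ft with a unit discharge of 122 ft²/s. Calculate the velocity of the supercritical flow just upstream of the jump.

V₂ = q/y₂ = 122/16.8 = 7.26 ft/s; Fr₂ = V₂/√(g·y₂) = 0.312.
Since the conjugate-depth ratio holds either way, y₁/y₂ = ½[√(1 + 8Fr₂²) − 1] = ½[√1.780 − 1] = 0.167.
y₁ = 0.167 × 16.8 = 2.81 ft.
V₁ = q/y₁ = 122/2.81 = 43.5 ft/s.

V₁ = 43.5 ft/s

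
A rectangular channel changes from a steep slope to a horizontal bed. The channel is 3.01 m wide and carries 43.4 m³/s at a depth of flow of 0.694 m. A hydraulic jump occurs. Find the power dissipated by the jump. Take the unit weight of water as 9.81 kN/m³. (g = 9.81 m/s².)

P = 6399 kW

q = Q/b = 43.4/3.01 = 14.4 m²/s; V₁ = q/y₁ = 20.8 m/s. Fr₁ = V₁/√(g·y₁) = 7.96.
From the momentum equation for a rectangular channel, y₂/y₁ = ½[√(1 + 8Fr₁²) − 1] = ½[√508.2 − 1] = 10.8.
y₂ = 10.8 × 0.694 = 7.48 m.
V₂ = q/y₂ = 14.4/7.48 = 1.93 m/s. E₁ = y₁ + V₁²/2g = 22.7 m; E₂ = y₂ + V₂²/2g = 7.67 m. ΔE = E₁ − E₂ = 15.0 m.
P = γ·Q·ΔE = 9.81 × 43.4 × 15.0 = 6399 kW.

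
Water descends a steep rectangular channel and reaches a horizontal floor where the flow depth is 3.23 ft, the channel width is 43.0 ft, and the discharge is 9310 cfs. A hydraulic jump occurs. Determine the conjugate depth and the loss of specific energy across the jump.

q = Q/b = 9310/43.0 = 217 ft²/s; V₁ = q/y₁ = 67.0 ft/s. Fr₁ = V₁/√(g·y₁) = 6.57.
Sequent-depth ratio: y₂/y₁ = ½[√(1 + 8Fr₁²) − 1] = ½[√346.6 − 1] = 8.81.
y₂ = 8.81 × 3.23 = 28.5 ft.
V₂ = q/y₂ = 217/28.5 = 7.61 ft/s. E₁ = y₁ + V₁²/2g = 73.0 ft; E₂ = y₂ + V₂²/2g = 29.4 ft. ΔE = E₁ − E₂ = 43.6 ft.

y₂ = 28.5 ft; ΔE = 43.6 ft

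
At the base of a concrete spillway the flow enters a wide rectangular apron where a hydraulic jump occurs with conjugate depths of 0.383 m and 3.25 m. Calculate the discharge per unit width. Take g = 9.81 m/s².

q = 4.71 m²/s

For a rectangular channel the momentum equation gives q² = ½·g·y₁·y₂·(y₁ + y₂) = ½×9.81×0.383×3.25×3.63 = 22.2.
q = √22.2 = 4.71 m²/s.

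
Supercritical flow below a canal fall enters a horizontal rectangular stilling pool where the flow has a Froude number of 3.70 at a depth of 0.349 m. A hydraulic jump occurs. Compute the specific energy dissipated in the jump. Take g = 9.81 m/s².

Fr₁ = 3.70 (given).
Bélanger equation: y₂/y₁ = ½[√(1 + 8Fr₁²) − 1] = ½[√110.5 − 1] = 4.76.
y₂ = 4.76 × 0.349 = 1.66 m.
V₁ = Fr₁·√(g·y₁) = 3.70×√(9.81×0.349) = 6.85 m/s; q = V₁·y₁ = 2.39 m²/s. V₂ = q/y₂ = 2.39/1.66 = 1.44 m/s. E₁ = y₁ + V₁²/2g = 2.74 m; E₂ = y₂ + V₂²/2g = 1.77 m. ΔE = E₁ − E₂ = 0.972 m.

ΔE = 0.972 m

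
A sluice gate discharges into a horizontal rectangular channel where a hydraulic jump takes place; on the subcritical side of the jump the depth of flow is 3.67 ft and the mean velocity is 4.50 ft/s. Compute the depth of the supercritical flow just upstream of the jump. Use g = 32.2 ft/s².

y₁ = 0.990 ft

Fr₂ = V₂/√(g·y₂) = 4.50/√(32.2×3.67) = 0.414.
From the momentum equation (using Fr₂), y₁/y₂ = ½[√(1 + 8Fr₂²) − 1] = ½[√2.371 − 1] = 0.270.
y₁ = 0.270 × 3.67 = 0.990 ft.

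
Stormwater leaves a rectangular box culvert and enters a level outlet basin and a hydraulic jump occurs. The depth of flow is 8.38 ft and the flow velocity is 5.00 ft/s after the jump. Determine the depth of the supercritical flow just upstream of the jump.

y₁ = 1.34 ft

Fr₂ = V₂/√(g·y₂) = 5.00/√(32.2×8.38) = 0.304.
From the momentum equation (using Fr₂), y₁/y₂ = ½[√(1 + 8Fr₂²) − 1] = ½[√1.741 − 1] = 0.160.
y₁ = 0.160 × 8.38 = 1.34 ft.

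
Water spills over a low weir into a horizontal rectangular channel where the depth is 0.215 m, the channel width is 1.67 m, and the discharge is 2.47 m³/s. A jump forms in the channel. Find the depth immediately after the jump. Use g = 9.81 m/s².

q = Q/b = 2.47/1.67 = 1.48 m²/s; V₁ = q/y₁ = 6.88 m/s. Fr₁ = V₁/√(g·y₁) = 4.74.
Bélanger equation: y₂/y₁ = ½[√(1 + 8Fr₁²) − 1] = ½[√180.5 − 1] = 6.22.
y₂ = 6.22 × 0.215 = 1.34 m.

y₂ = 1.34 m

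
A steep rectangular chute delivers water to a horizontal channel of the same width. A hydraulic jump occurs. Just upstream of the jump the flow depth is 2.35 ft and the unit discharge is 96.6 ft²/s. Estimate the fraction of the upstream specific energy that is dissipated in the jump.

V₁ = q/y₁ = 96.6/2.35 = 41.1 ft/s. Fr₁ = V₁/√(g·y₁) = 41.1/√(32.2×2.35) = 4.73.
Conjugate-depth relation: y₂/y₁ = ½[√(1 + 8Fr₁²) − 1] = ½[√179.6 − 1] = 6.20.
y₂ = 6.20 × 2.35 = 14.6 ft.
E₁ = y₁ + V₁²/2g = 28.6 ft. ΔE = (y₂ − y₁)³/(4y₁y₂) = 13.3 ft. ΔE/E₁ = 13.3/28.6 = 0.466.

ΔE/E₁ = 0.466 (46.6%)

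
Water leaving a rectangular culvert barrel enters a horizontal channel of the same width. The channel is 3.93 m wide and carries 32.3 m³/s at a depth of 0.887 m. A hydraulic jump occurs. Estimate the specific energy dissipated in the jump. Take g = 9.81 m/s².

q = Q/b = 32.3/3.93 = 8.22 m²/s; V₁ = q/y₁ = 9.27 m/s. Fr₁ = V₁/√(g·y₁) = 3.14.
Sequent-depth ratio: y₂/y₁ = ½[√(1 + 8Fr₁²) − 1] = ½[√79.94 − 1] = 3.97.
y₂ = 3.97 × 0.887 = 3.52 m.
V₂ = q/y₂ = 8.22/3.52 = 2.33 m/s. E₁ = y₁ + V₁²/2g = 5.26 m; E₂ = y₂ + V₂²/2g = 3.80 m. ΔE = E₁ − E₂ = 1.46 m.

ΔE = 1.46 m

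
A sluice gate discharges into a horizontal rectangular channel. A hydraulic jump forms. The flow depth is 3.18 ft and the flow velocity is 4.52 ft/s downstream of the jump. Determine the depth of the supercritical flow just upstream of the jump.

Fr₂ = V₂/√(g·y₂) = 4.52/√(32.2×3.18) = 0.447.
Since the conjugate-depth ratio holds either way, y₁/y₂ = ½[√(1 + 8Fr₂²) − 1] = ½[√2.596 − 1] = 0.306.
y₁ = 0.306 × 3.18 = 0.972 ft.

y₁ = 0.972 ft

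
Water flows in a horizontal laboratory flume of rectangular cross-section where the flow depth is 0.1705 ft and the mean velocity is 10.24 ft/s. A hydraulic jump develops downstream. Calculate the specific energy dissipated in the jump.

ΔE = 0.7767 ft

Fr₁ = V₁/√(g·y₁) = 10.24/√(32.2×0.1705) = 4.370.
From the momentum equation for a rectangular channel, y₂/y₁ = ½[√(1 + 8Fr₁²) − 1] = ½[√153.80 − 1] = 5.701.
y₂ = 5.701 × 0.1705 = 0.9720 ft.
Head loss: ΔE = (y₂ − y₁)³/(4y₁y₂) = (0.9720 − 0.1705)³/(4×0.1705×0.9720) = 0.5148/0.6629 = 0.7767 ft.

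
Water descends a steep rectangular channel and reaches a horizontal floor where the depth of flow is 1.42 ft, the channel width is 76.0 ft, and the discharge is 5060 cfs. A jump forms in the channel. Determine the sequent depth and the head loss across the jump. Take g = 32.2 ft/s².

q = Q/b = 5060/76.0 = 66.6 ft²/s; V₁ = q/y₁ = 46.9 ft/s. Fr₁ = V₁/√(g·y₁) = 6.93.
By Bélanger, y₂/y₁ = ½[√(1 + 8Fr₁²) − 1] = ½[√385.6 − 1] = 9.32.
y₂ = 9.32 × 1.42 = 13.2 ft.
Head loss: ΔE = (y₂ − y₁)³/(4y₁y₂) = (13.2 − 1.42)³/(4×1.42×13.2) = 1648/75.2 = 21.9 ft.

y₂ = 13.2 ft; ΔE = 21.9 ft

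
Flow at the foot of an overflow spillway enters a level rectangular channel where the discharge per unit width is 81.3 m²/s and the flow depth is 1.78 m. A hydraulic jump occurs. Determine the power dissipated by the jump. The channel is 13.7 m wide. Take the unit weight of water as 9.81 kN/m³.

P = 884969 kW

V₁ = q/y₁ = 81.3/1.78 = 45.7 m/s. Fr₁ = V₁/√(g·y₁) = 45.7/√(9.81×1.78) = 10.9.
From the momentum equation for a rectangular channel, y₂/y₁ = ½[√(1 + 8Fr₁²) − 1] = ½[√956.7 − 1] = 15.0.
y₂ = 15.0 × 1.78 = 26.6 m.
Head loss: ΔE = (y₂ − y₁)³/(4y₁y₂) = (26.6 − 1.78)³/(4×1.78×26.6) = 15362/190 = 81.0 m.
Q = q·b = 81.3 × 13.7 = 1114 m³/s. P = γ·Q·ΔE = 9.81 × 1114 × 81.0 = 884969 kW.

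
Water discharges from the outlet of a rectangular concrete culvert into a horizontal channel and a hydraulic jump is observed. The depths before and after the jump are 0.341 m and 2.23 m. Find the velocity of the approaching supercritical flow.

For a rectangular channel the momentum equation gives q² = ½·g·y₁·y₂·(y₁ + y₂) = ½×9.81×0.341×2.23×2.57 = 9.59.
q = √9.59 = 3.10 m²/s.
V₁ = q/y₁ = 3.10/0.341 = 9.08 m/s.

V₁ = 9.08 m/s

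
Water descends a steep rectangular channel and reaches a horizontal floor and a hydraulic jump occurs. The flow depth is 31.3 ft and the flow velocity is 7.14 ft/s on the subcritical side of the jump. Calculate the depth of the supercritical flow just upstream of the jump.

y₁ = 2.90 ft

Fr₂ = V₂/√(g·y₂) = 7.14/√(32.2×31.3) = 0.225.
Since the conjugate-depth ratio holds either way, y₁/y₂ = ½[√(1 + 8Fr₂²) − 1] = ½[√1.405 − 1] = 0.0926.
y₁ = 0.0926 × 31.3 = 2.90 ft.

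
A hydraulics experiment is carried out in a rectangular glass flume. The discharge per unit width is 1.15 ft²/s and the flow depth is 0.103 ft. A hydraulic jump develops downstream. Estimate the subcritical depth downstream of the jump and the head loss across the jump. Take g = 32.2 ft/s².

V₁ = q/y₁ = 1.15/0.103 = 11.2 ft/s. Fr₁ = V₁/√(g·y₁) = 11.2/√(32.2×0.103) = 6.13.
From the momentum equation for a rectangular channel, y₂/y₁ = ½[√(1 + 8Fr₁²) − 1] = ½[√301.7 − 1] = 8.18.
y₂ = 8.18 × 0.103 = 0.843 ft.
V₂ = q/y₂ = 1.15/0.843 = 1.36 ft/s. E₁ = y₁ + V₁²/2g = 2.04 ft; E₂ = y₂ + V₂²/2g = 0.872 ft. ΔE = E₁ − E₂ = 1.17 ft.

y₂ = 0.843 ft; ΔE = 1.17 ft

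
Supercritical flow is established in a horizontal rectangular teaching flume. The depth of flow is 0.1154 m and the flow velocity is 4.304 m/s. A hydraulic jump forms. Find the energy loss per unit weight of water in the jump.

ΔE = 0.4202 m

Fr₁ = V₁/√(g·y₁) = 4.304/√(9.81×0.1154) = 4.045.
From the momentum equation for a rectangular channel, y₂/y₁ = ½[√(1 + 8Fr₁²) − 1] = ½[√131.91 − 1] = 5.243.
y₂ = 5.243 × 0.1154 = 0.6050 m.
q = V₁·y₁ = 4.304 × 0.1154 = 0.4967 m²/s. V₂ = q/y₂ = 0.4967/0.6050 = 0.8210 m/s. E₁ = y₁ + V₁²/2g = 1.060 m; E₂ = y₂ + V₂²/2g = 0.6393 m. ΔE = E₁ − E₂ = 0.4202 m.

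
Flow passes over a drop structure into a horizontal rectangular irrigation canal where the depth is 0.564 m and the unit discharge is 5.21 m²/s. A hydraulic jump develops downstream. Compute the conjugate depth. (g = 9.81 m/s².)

V₁ = q/y₁ = 5.21/0.564 = 9.24 m/s. Fr₁ = V₁/√(g·y₁) = 9.24/√(9.81×0.564) = 3.93.
Sequent-depth ratio: y₂/y₁ = ½[√(1 + 8Fr₁²) − 1] = ½[√124.4 − 1] = 5.08.
y₂ = 5.08 × 0.564 = 2.86 m.

y₂ = 2.86 m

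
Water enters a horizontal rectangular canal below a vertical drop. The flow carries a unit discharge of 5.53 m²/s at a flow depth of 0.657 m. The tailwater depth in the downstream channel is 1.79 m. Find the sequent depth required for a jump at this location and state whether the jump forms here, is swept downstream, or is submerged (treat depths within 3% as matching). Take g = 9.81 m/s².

V₁ = q/y₁ = 5.53/0.657 = 8.42 m/s. Fr₁ = V₁/√(g·y₁) = 8.42/√(9.81×0.657) = 3.32.
Bélanger equation: y₂/y₁ = ½[√(1 + 8Fr₁²) − 1] = ½[√88.94 − 1] = 4.22.
y₂ = 4.22 × 0.657 = 2.77 m.
Tailwater y_tw = 1.79 m: y_tw < y₂, so the jump is swept downstream.

y₂ = 2.77 m; the jump is swept downstream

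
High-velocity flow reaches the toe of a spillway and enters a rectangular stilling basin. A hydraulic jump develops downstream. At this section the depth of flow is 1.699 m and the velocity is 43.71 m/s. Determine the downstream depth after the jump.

y₂ = 24.89 m

Fr₁ = V₁/√(g·y₁) = 43.71/√(9.81×1.699) = 10.71.
Sequent-depth ratio: y₂/y₁ = ½[√(1 + 8Fr₁²) − 1] = ½[√918.04 − 1] = 14.65.
y₂ = 14.65 × 1.699 = 24.89 m.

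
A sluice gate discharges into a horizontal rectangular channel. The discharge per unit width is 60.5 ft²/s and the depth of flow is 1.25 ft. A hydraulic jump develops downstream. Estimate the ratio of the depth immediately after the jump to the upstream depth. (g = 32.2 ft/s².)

V₁ = q/y₁ = 60.5/1.25 = 48.4 ft/s. Fr₁ = V₁/√(g·y₁) = 48.4/√(32.2×1.25) = 7.63.
By Bélanger, y₂/y₁ = ½[√(1 + 8Fr₁²) − 1] = ½[√466.6 − 1] = 10.3.

y₂/y₁ = 10.3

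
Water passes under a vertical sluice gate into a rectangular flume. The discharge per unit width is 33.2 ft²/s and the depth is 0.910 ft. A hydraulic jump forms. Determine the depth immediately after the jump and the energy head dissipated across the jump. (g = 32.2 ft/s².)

y₂ = 8.23 ft; ΔE = 13.1 ft

V₁ = q/y₁ = 33.2/0.910 = 36.5 ft/s. Fr₁ = V₁/√(g·y₁) = 36.5/√(32.2×0.910) = 6.74.
Conjugate-depth relation: y₂/y₁ = ½[√(1 + 8Fr₁²) − 1] = ½[√364.4 − 1] = 9.04.
y₂ = 9.04 × 0.910 = 8.23 ft.
V₂ = q/y₂ = 33.2/8.23 = 4.03 ft/s. E₁ = y₁ + V₁²/2g = 21.6 ft; E₂ = y₂ + V₂²/2g = 8.48 ft. ΔE = E₁ − E₂ = 13.1 ft.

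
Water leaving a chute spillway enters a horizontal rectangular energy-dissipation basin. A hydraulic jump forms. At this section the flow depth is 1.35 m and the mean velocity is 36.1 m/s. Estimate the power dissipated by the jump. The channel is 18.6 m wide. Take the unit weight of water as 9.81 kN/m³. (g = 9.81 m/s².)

Fr₁ = V₁/√(g·y₁) = 36.1/√(9.81×1.35) = 9.92.
From the momentum equation for a rectangular channel, y₂/y₁ = ½[√(1 + 8Fr₁²) − 1] = ½[√788.2 − 1] = 13.5.
y₂ = 13.5 × 1.35 = 18.3 m.
Head loss: ΔE = (y₂ − y₁)³/(4y₁y₂) = (18.3 − 1.35)³/(4×1.35×18.3) = 4849/98.7 = 49.1 m.
q = V₁·y₁ = 36.1 × 1.35 = 48.7 m²/s. Q = q·b = 48.7 × 18.6 = 906 m³/s. P = γ·Q·ΔE = 9.81 × 906 × 49.1 = 436925 kW.

P = 436925 kW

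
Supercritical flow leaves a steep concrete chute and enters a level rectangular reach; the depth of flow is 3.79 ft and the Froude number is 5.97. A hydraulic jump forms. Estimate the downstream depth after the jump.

y₂ = 30.2 ft

Fr₁ = 5.97 (given).
Bélanger equation: y₂/y₁ = ½[√(1 + 8Fr₁²) − 1] = ½[√286.1 − 1] = 7.96.
y₂ = 7.96 × 3.79 = 30.2 ft.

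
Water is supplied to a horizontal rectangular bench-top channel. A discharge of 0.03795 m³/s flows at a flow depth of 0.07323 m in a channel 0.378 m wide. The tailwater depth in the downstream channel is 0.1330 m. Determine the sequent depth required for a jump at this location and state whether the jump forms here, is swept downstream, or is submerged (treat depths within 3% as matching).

q = Q/b = 0.03795/0.378 = 0.1004 m²/s; V₁ = q/y₁ = 1.371 m/s. Fr₁ = V₁/√(g·y₁) = 1.618.
Conjugate-depth relation: y₂/y₁ = ½[√(1 + 8Fr₁²) − 1] = ½[√21.931 − 1] = 1.842.
y₂ = 1.842 × 0.07323 = 0.1349 m.
Tailwater y_tw = 0.1330 m: y_tw ≈ y₂, so the jump forms here.

y₂ = 0.1349 m; the jump forms here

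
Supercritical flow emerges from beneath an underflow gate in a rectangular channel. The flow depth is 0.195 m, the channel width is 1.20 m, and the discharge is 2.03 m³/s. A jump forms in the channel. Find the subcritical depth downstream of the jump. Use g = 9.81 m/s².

q = Q/b = 2.03/1.20 = 1.69 m²/s; V₁ = q/y₁ = 8.68 m/s. Fr₁ = V₁/√(g·y₁) = 6.27.
From the momentum equation for a rectangular channel, y₂/y₁ = ½[√(1 + 8Fr₁²) − 1] = ½[√315.7 − 1] = 8.38.
y₂ = 8.38 × 0.195 = 1.63 m.

y₂ = 1.63 m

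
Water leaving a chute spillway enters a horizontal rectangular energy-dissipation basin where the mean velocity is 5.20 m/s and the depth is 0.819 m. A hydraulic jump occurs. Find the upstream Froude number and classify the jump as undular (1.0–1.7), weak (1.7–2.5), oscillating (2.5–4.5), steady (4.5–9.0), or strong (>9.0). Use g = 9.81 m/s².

Fr₁ = V₁/√(g·y₁) = 5.20/√(9.81×0.819) = 1.83.
Fr₁ = 1.83 lies in the weak range.

Fr₁ = 1.83; weak jump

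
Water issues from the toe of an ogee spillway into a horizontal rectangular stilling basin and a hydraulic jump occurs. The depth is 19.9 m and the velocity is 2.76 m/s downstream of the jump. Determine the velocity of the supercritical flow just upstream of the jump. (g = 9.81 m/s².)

Fr₂ = V₂/√(g·y₂) = 2.76/√(9.81×19.9) = 0.198.
Applying the sequent-depth relation in reverse, y₁/y₂ = ½[√(1 + 8Fr₂²) − 1] = ½[√1.312 − 1] = 0.0727.
y₁ = 0.0727 × 19.9 = 1.45 m.
V₁ = q/y₁ = 54.9/1.45 = 37.9 m/s.

V₁ = 37.9 m/s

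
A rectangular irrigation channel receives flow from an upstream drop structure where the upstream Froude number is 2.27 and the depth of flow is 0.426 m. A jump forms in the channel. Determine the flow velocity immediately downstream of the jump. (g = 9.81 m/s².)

Fr₁ = 2.27 (given).
Conjugate-depth relation: y₂/y₁ = ½[√(1 + 8Fr₁²) − 1] = ½[√42.22 − 1] = 2.75.
y₂ = 2.75 × 0.426 = 1.17 m.
V₁ = Fr₁·√(g·y₁) = 2.27×√(9.81×0.426) = 4.64 m/s; q = V₁·y₁ = 1.98 m²/s.
V₂ = q/y₂ = 1.98/1.17 = 1.69 m/s.

V₂ = 1.69 m/s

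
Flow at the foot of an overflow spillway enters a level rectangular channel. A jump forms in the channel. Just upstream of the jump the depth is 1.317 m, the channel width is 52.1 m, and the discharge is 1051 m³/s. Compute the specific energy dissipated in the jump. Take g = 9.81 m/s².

q = Q/b = 1051/52.1 = 20.17 m²/s; V₁ = q/y₁ = 15.32 m/s. Fr₁ = V₁/√(g·y₁) = 4.261.
By Bélanger, y₂/y₁ = ½[√(1 + 8Fr₁²) − 1] = ½[√146.28 − 1] = 5.547.
y₂ = 5.547 × 1.317 = 7.306 m.
V₂ = q/y₂ = 20.17/7.306 = 2.761 m/s. E₁ = y₁ + V₁²/2g = 13.28 m; E₂ = y₂ + V₂²/2g = 7.694 m. ΔE = E₁ − E₂ = 5.581 m.

ΔE = 5.581 m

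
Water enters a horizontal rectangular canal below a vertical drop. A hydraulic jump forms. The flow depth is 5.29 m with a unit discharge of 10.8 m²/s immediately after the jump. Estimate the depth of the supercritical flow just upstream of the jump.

y₁ = 0.745 m

V₂ = q/y₂ = 10.8/5.29 = 2.04 m/s; Fr₂ = V₂/√(g·y₂) = 0.283.
Applying the sequent-depth relation in reverse, y₁/y₂ = ½[√(1 + 8Fr₂²) − 1] = ½[√1.643 − 1] = 0.141.
y₁ = 0.141 × 5.29 = 0.745 m.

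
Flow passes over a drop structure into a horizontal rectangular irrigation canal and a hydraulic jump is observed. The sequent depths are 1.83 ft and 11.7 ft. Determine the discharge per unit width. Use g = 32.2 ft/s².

q = 68.3 ft²/s

For a rectangular channel the momentum equation gives q² = ½·g·y₁·y₂·(y₁ + y₂) = ½×32.2×1.83×11.7×13.5 = 4664.
q = √4664 = 68.3 ft²/s.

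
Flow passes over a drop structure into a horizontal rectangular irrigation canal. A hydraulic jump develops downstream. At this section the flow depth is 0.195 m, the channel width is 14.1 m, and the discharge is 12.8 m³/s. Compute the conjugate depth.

q = Q/b = 12.8/14.1 = 0.908 m²/s; V₁ = q/y₁ = 4.66 m/s. Fr₁ = V₁/√(g·y₁) = 3.37.
Conjugate-depth relation: y₂/y₁ = ½[√(1 + 8Fr₁²) − 1] = ½[√91.64 − 1] = 4.29.
y₂ = 4.29 × 0.195 = 0.836 m.

y₂ = 0.836 m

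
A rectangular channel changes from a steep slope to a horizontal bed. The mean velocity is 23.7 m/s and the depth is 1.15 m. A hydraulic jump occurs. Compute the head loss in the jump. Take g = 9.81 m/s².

Fr₁ = V₁/√(g·y₁) = 23.7/√(9.81×1.15) = 7.06.
From the momentum equation for a rectangular channel, y₂/y₁ = ½[√(1 + 8Fr₁²) − 1] = ½[√399.3 − 1] = 9.49.
y₂ = 9.49 × 1.15 = 10.9 m.
Head loss: ΔE = (y₂ − y₁)³/(4y₁y₂) = (10.9 − 1.15)³/(4×1.15×10.9) = 931/50.2 = 18.5 m.

ΔE = 18.5 m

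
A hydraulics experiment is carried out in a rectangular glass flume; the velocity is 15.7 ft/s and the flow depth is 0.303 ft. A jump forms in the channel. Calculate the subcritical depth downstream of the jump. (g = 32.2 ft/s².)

y₂ = 2.01 ft

Fr₁ = V₁/√(g·y₁) = 15.7/√(32.2×0.303) = 5.03.
From the momentum equation for a rectangular channel, y₂/y₁ = ½[√(1 + 8Fr₁²) − 1] = ½[√203.1 − 1] = 6.63.
y₂ = 6.63 × 0.303 = 2.01 ft.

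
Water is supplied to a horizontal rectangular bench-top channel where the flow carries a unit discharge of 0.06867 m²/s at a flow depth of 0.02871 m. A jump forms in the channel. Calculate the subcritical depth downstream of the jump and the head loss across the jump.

V₁ = q/y₁ = 0.06867/0.02871 = 2.392 m/s. Fr₁ = V₁/√(g·y₁) = 2.392/√(9.81×0.02871) = 4.507.
By Bélanger, y₂/y₁ = ½[√(1 + 8Fr₁²) − 1] = ½[√163.50 − 1] = 5.893.
y₂ = 5.893 × 0.02871 = 0.1692 m.
Head loss: ΔE = (y₂ − y₁)³/(4y₁y₂) = (0.1692 − 0.02871)³/(4×0.02871×0.1692) = 0.002773/0.01943 = 0.1427 m.

y₂ = 0.1692 m; ΔE = 0.1427 m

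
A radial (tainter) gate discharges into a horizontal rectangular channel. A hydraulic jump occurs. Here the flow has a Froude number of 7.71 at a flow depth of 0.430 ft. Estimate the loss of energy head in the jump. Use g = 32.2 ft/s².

ΔE = 8.61 ft

Fr₁ = 7.71 (given).
From the momentum equation for a rectangular channel, y₂/y₁ = ½[√(1 + 8Fr₁²) − 1] = ½[√476.6 − 1] = 10.4.
y₂ = 10.4 × 0.430 = 4.48 ft.
V₁ = Fr₁·√(g·y₁) = 7.71×√(32.2×0.430) = 28.7 ft/s; q = V₁·y₁ = 12.3 ft²/s. V₂ = q/y₂ = 12.3/4.48 = 2.75 ft/s. E₁ = y₁ + V₁²/2g = 13.2 ft; E₂ = y₂ + V₂²/2g = 4.60 ft. ΔE = E₁ − E₂ = 8.61 ft.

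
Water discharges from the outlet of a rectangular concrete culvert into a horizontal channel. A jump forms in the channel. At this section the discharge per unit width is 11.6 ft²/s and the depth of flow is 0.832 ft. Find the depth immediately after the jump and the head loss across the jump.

y₂ = 2.78 ft; ΔE = 0.800 ft

V₁ = q/y₁ = 11.6/0.832 = 13.9 ft/s. Fr₁ = V₁/√(g·y₁) = 13.9/√(32.2×0.832) = 2.69.
Bélanger equation: y₂/y₁ = ½[√(1 + 8Fr₁²) − 1] = ½[√59.05 − 1] = 3.34.
y₂ = 3.34 × 0.832 = 2.78 ft.
V₂ = q/y₂ = 11.6/2.78 = 4.17 ft/s. E₁ = y₁ + V₁²/2g = 3.85 ft; E₂ = y₂ + V₂²/2g = 3.05 ft. ΔE = E₁ − E₂ = 0.800 ft.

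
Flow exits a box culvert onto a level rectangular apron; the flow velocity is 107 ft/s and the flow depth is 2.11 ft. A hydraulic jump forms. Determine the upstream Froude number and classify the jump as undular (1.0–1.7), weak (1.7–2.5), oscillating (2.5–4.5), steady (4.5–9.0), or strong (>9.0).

Fr₁ = 13.0; strong jump

Fr₁ = V₁/√(g·y₁) = 107/√(32.2×2.11) = 13.0.
Fr₁ = 13.0 lies in the strong range.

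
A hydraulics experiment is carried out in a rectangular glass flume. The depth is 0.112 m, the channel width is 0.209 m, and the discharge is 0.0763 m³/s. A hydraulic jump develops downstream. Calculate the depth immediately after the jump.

y₂ = 0.440 m

q = Q/b = 0.0763/0.209 = 0.365 m²/s; V₁ = q/y₁ = 3.26 m/s. Fr₁ = V₁/√(g·y₁) = 3.11.
Sequent-depth ratio: y₂/y₁ = ½[√(1 + 8Fr₁²) − 1] = ½[√78.36 − 1] = 3.93.
y₂ = 3.93 × 0.112 = 0.440 m.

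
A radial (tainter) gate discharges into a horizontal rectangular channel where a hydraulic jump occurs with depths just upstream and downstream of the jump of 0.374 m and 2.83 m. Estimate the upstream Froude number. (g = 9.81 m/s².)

For a rectangular channel the momentum equation gives q² = ½·g·y₁·y₂·(y₁ + y₂) = ½×9.81×0.374×2.83×3.20 = 16.6.
q = √16.6 = 4.08 m²/s.
V₁ = q/y₁ = 10.9 m/s; Fr₁ = V₁/√(g·y₁) = 5.69.

Fr₁ = 5.69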